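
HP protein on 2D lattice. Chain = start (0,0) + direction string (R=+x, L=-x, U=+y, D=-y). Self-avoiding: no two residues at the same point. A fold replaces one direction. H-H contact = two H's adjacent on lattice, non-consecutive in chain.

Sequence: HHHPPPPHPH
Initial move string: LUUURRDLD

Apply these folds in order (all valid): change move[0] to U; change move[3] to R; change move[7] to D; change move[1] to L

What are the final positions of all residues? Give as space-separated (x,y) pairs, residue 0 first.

Initial moves: LUUURRDLD
Fold: move[0]->U => UUUURRDLD (positions: [(0, 0), (0, 1), (0, 2), (0, 3), (0, 4), (1, 4), (2, 4), (2, 3), (1, 3), (1, 2)])
Fold: move[3]->R => UUURRRDLD (positions: [(0, 0), (0, 1), (0, 2), (0, 3), (1, 3), (2, 3), (3, 3), (3, 2), (2, 2), (2, 1)])
Fold: move[7]->D => UUURRRDDD (positions: [(0, 0), (0, 1), (0, 2), (0, 3), (1, 3), (2, 3), (3, 3), (3, 2), (3, 1), (3, 0)])
Fold: move[1]->L => ULURRRDDD (positions: [(0, 0), (0, 1), (-1, 1), (-1, 2), (0, 2), (1, 2), (2, 2), (2, 1), (2, 0), (2, -1)])

Answer: (0,0) (0,1) (-1,1) (-1,2) (0,2) (1,2) (2,2) (2,1) (2,0) (2,-1)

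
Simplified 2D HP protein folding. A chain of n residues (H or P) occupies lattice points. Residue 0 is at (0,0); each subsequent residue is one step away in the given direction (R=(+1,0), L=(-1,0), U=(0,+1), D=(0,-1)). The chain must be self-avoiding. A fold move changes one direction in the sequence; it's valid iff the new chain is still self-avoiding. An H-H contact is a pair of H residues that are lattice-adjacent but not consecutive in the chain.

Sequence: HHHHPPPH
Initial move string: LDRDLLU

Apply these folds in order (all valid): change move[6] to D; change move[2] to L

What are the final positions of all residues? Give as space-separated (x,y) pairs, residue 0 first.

Initial moves: LDRDLLU
Fold: move[6]->D => LDRDLLD (positions: [(0, 0), (-1, 0), (-1, -1), (0, -1), (0, -2), (-1, -2), (-2, -2), (-2, -3)])
Fold: move[2]->L => LDLDLLD (positions: [(0, 0), (-1, 0), (-1, -1), (-2, -1), (-2, -2), (-3, -2), (-4, -2), (-4, -3)])

Answer: (0,0) (-1,0) (-1,-1) (-2,-1) (-2,-2) (-3,-2) (-4,-2) (-4,-3)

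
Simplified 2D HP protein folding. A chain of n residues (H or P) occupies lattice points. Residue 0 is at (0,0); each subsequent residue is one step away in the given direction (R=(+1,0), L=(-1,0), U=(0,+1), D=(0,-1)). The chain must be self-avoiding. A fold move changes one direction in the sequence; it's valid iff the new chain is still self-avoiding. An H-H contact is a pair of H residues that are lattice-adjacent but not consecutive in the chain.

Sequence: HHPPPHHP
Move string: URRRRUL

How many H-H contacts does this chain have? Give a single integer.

Positions: [(0, 0), (0, 1), (1, 1), (2, 1), (3, 1), (4, 1), (4, 2), (3, 2)]
No H-H contacts found.

Answer: 0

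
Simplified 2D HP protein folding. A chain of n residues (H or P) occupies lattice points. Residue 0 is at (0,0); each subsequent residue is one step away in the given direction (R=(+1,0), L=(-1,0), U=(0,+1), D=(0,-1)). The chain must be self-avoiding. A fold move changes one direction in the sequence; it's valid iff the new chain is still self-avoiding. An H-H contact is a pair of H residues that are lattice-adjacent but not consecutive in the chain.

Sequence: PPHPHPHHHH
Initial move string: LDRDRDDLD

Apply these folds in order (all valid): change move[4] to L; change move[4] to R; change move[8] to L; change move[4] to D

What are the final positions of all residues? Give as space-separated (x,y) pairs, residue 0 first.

Initial moves: LDRDRDDLD
Fold: move[4]->L => LDRDLDDLD (positions: [(0, 0), (-1, 0), (-1, -1), (0, -1), (0, -2), (-1, -2), (-1, -3), (-1, -4), (-2, -4), (-2, -5)])
Fold: move[4]->R => LDRDRDDLD (positions: [(0, 0), (-1, 0), (-1, -1), (0, -1), (0, -2), (1, -2), (1, -3), (1, -4), (0, -4), (0, -5)])
Fold: move[8]->L => LDRDRDDLL (positions: [(0, 0), (-1, 0), (-1, -1), (0, -1), (0, -2), (1, -2), (1, -3), (1, -4), (0, -4), (-1, -4)])
Fold: move[4]->D => LDRDDDDLL (positions: [(0, 0), (-1, 0), (-1, -1), (0, -1), (0, -2), (0, -3), (0, -4), (0, -5), (-1, -5), (-2, -5)])

Answer: (0,0) (-1,0) (-1,-1) (0,-1) (0,-2) (0,-3) (0,-4) (0,-5) (-1,-5) (-2,-5)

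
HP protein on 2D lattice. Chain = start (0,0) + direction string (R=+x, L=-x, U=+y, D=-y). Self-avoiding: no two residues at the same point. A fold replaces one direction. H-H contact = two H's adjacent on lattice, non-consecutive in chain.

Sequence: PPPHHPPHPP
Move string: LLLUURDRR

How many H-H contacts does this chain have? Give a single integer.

Answer: 1

Derivation:
Positions: [(0, 0), (-1, 0), (-2, 0), (-3, 0), (-3, 1), (-3, 2), (-2, 2), (-2, 1), (-1, 1), (0, 1)]
H-H contact: residue 4 @(-3,1) - residue 7 @(-2, 1)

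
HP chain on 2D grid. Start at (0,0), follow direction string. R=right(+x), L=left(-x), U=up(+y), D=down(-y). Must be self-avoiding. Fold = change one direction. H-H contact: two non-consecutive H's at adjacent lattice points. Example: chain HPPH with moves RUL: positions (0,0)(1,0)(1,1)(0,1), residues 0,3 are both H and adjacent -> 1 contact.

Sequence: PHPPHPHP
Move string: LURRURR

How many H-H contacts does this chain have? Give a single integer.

Positions: [(0, 0), (-1, 0), (-1, 1), (0, 1), (1, 1), (1, 2), (2, 2), (3, 2)]
No H-H contacts found.

Answer: 0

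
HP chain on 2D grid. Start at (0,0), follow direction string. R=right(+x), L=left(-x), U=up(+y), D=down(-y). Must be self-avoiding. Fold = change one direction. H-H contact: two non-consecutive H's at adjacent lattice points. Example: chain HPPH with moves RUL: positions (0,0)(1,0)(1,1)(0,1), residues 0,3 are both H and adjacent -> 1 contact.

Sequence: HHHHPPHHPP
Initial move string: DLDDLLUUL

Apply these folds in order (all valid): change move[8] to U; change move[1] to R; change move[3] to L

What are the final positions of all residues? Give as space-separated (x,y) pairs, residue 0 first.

Initial moves: DLDDLLUUL
Fold: move[8]->U => DLDDLLUUU (positions: [(0, 0), (0, -1), (-1, -1), (-1, -2), (-1, -3), (-2, -3), (-3, -3), (-3, -2), (-3, -1), (-3, 0)])
Fold: move[1]->R => DRDDLLUUU (positions: [(0, 0), (0, -1), (1, -1), (1, -2), (1, -3), (0, -3), (-1, -3), (-1, -2), (-1, -1), (-1, 0)])
Fold: move[3]->L => DRDLLLUUU (positions: [(0, 0), (0, -1), (1, -1), (1, -2), (0, -2), (-1, -2), (-2, -2), (-2, -1), (-2, 0), (-2, 1)])

Answer: (0,0) (0,-1) (1,-1) (1,-2) (0,-2) (-1,-2) (-2,-2) (-2,-1) (-2,0) (-2,1)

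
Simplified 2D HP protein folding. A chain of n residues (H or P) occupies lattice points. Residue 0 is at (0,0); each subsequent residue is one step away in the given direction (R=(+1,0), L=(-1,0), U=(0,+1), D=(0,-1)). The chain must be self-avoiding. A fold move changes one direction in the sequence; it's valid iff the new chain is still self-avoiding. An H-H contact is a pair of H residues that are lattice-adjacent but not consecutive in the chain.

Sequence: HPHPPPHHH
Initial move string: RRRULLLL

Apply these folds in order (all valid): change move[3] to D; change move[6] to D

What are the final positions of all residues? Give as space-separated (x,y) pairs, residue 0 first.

Answer: (0,0) (1,0) (2,0) (3,0) (3,-1) (2,-1) (1,-1) (1,-2) (0,-2)

Derivation:
Initial moves: RRRULLLL
Fold: move[3]->D => RRRDLLLL (positions: [(0, 0), (1, 0), (2, 0), (3, 0), (3, -1), (2, -1), (1, -1), (0, -1), (-1, -1)])
Fold: move[6]->D => RRRDLLDL (positions: [(0, 0), (1, 0), (2, 0), (3, 0), (3, -1), (2, -1), (1, -1), (1, -2), (0, -2)])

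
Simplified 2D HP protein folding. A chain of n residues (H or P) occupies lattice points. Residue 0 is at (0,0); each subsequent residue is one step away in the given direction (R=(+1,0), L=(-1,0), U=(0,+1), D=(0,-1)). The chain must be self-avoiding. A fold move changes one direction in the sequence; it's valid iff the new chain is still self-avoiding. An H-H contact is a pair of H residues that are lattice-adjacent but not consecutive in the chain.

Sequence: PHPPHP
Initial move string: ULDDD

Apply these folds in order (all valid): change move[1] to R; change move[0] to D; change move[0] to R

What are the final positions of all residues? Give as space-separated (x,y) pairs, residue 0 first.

Initial moves: ULDDD
Fold: move[1]->R => URDDD (positions: [(0, 0), (0, 1), (1, 1), (1, 0), (1, -1), (1, -2)])
Fold: move[0]->D => DRDDD (positions: [(0, 0), (0, -1), (1, -1), (1, -2), (1, -3), (1, -4)])
Fold: move[0]->R => RRDDD (positions: [(0, 0), (1, 0), (2, 0), (2, -1), (2, -2), (2, -3)])

Answer: (0,0) (1,0) (2,0) (2,-1) (2,-2) (2,-3)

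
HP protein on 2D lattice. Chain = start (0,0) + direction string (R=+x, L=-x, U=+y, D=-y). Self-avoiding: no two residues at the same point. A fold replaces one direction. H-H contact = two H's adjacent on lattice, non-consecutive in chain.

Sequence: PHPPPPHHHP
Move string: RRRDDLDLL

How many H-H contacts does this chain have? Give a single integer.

Positions: [(0, 0), (1, 0), (2, 0), (3, 0), (3, -1), (3, -2), (2, -2), (2, -3), (1, -3), (0, -3)]
No H-H contacts found.

Answer: 0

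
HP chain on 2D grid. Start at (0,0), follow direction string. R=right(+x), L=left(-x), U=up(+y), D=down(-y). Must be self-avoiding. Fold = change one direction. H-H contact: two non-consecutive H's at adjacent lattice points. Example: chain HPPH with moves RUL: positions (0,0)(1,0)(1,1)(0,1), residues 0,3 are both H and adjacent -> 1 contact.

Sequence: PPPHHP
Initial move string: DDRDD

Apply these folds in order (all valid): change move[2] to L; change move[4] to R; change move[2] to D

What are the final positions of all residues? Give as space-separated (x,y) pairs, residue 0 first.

Initial moves: DDRDD
Fold: move[2]->L => DDLDD (positions: [(0, 0), (0, -1), (0, -2), (-1, -2), (-1, -3), (-1, -4)])
Fold: move[4]->R => DDLDR (positions: [(0, 0), (0, -1), (0, -2), (-1, -2), (-1, -3), (0, -3)])
Fold: move[2]->D => DDDDR (positions: [(0, 0), (0, -1), (0, -2), (0, -3), (0, -4), (1, -4)])

Answer: (0,0) (0,-1) (0,-2) (0,-3) (0,-4) (1,-4)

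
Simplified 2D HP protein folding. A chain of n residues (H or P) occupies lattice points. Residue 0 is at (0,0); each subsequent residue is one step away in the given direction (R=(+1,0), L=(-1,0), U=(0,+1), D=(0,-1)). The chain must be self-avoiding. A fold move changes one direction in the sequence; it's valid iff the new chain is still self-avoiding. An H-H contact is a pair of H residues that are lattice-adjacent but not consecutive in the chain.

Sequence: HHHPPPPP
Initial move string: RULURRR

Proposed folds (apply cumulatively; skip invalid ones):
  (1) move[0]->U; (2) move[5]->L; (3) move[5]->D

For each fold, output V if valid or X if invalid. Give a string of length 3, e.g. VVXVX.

Answer: VXX

Derivation:
Initial: RULURRR -> [(0, 0), (1, 0), (1, 1), (0, 1), (0, 2), (1, 2), (2, 2), (3, 2)]
Fold 1: move[0]->U => UULURRR VALID
Fold 2: move[5]->L => UULURLR INVALID (collision), skipped
Fold 3: move[5]->D => UULURDR INVALID (collision), skipped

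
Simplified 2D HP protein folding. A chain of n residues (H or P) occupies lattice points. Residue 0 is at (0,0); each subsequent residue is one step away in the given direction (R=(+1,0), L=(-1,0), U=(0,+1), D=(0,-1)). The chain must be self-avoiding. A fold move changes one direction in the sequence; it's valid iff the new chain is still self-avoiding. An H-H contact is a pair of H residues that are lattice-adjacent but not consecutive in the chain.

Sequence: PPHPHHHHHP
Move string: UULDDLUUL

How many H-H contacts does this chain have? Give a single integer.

Answer: 1

Derivation:
Positions: [(0, 0), (0, 1), (0, 2), (-1, 2), (-1, 1), (-1, 0), (-2, 0), (-2, 1), (-2, 2), (-3, 2)]
H-H contact: residue 4 @(-1,1) - residue 7 @(-2, 1)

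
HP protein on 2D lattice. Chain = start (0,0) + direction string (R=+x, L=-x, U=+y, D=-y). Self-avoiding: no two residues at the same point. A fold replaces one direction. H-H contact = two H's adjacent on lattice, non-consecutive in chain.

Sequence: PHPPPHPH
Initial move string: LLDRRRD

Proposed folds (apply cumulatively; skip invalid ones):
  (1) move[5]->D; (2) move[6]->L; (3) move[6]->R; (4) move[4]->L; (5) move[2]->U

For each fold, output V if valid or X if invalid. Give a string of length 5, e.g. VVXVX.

Initial: LLDRRRD -> [(0, 0), (-1, 0), (-2, 0), (-2, -1), (-1, -1), (0, -1), (1, -1), (1, -2)]
Fold 1: move[5]->D => LLDRRDD VALID
Fold 2: move[6]->L => LLDRRDL VALID
Fold 3: move[6]->R => LLDRRDR VALID
Fold 4: move[4]->L => LLDRLDR INVALID (collision), skipped
Fold 5: move[2]->U => LLURRDR INVALID (collision), skipped

Answer: VVVXX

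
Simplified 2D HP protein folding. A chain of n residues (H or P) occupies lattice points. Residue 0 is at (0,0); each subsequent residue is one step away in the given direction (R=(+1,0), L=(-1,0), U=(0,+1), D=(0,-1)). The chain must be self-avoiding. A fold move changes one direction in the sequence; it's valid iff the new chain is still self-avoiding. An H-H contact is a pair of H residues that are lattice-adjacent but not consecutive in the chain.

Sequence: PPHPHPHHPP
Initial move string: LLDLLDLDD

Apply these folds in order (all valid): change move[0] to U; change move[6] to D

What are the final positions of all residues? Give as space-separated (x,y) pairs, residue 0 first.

Answer: (0,0) (0,1) (-1,1) (-1,0) (-2,0) (-3,0) (-3,-1) (-3,-2) (-3,-3) (-3,-4)

Derivation:
Initial moves: LLDLLDLDD
Fold: move[0]->U => ULDLLDLDD (positions: [(0, 0), (0, 1), (-1, 1), (-1, 0), (-2, 0), (-3, 0), (-3, -1), (-4, -1), (-4, -2), (-4, -3)])
Fold: move[6]->D => ULDLLDDDD (positions: [(0, 0), (0, 1), (-1, 1), (-1, 0), (-2, 0), (-3, 0), (-3, -1), (-3, -2), (-3, -3), (-3, -4)])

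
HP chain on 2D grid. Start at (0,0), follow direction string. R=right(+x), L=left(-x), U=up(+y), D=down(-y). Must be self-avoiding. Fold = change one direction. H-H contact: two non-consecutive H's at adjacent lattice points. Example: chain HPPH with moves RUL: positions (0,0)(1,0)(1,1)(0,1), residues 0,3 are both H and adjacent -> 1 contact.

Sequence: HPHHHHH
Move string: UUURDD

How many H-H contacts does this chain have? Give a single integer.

Answer: 1

Derivation:
Positions: [(0, 0), (0, 1), (0, 2), (0, 3), (1, 3), (1, 2), (1, 1)]
H-H contact: residue 2 @(0,2) - residue 5 @(1, 2)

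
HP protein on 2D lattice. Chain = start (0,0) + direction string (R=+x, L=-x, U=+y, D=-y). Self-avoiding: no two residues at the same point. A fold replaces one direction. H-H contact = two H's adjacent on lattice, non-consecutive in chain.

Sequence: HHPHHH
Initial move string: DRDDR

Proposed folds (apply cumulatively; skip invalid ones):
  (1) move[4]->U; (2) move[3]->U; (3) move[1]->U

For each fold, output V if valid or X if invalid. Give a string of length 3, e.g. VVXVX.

Initial: DRDDR -> [(0, 0), (0, -1), (1, -1), (1, -2), (1, -3), (2, -3)]
Fold 1: move[4]->U => DRDDU INVALID (collision), skipped
Fold 2: move[3]->U => DRDUR INVALID (collision), skipped
Fold 3: move[1]->U => DUDDR INVALID (collision), skipped

Answer: XXX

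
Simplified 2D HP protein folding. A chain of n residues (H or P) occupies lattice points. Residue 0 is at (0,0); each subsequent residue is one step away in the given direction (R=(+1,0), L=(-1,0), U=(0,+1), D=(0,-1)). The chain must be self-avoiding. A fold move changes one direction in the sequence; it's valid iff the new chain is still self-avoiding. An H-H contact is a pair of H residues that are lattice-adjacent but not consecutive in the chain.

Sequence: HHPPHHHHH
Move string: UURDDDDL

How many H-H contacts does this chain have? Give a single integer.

Answer: 2

Derivation:
Positions: [(0, 0), (0, 1), (0, 2), (1, 2), (1, 1), (1, 0), (1, -1), (1, -2), (0, -2)]
H-H contact: residue 0 @(0,0) - residue 5 @(1, 0)
H-H contact: residue 1 @(0,1) - residue 4 @(1, 1)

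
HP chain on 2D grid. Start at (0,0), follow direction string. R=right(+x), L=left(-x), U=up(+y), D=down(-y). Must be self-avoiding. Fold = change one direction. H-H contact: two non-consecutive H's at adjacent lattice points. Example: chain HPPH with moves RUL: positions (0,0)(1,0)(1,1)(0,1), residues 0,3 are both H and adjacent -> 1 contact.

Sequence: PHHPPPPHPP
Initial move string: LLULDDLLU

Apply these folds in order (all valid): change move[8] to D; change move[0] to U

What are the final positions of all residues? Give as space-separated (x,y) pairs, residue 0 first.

Answer: (0,0) (0,1) (-1,1) (-1,2) (-2,2) (-2,1) (-2,0) (-3,0) (-4,0) (-4,-1)

Derivation:
Initial moves: LLULDDLLU
Fold: move[8]->D => LLULDDLLD (positions: [(0, 0), (-1, 0), (-2, 0), (-2, 1), (-3, 1), (-3, 0), (-3, -1), (-4, -1), (-5, -1), (-5, -2)])
Fold: move[0]->U => ULULDDLLD (positions: [(0, 0), (0, 1), (-1, 1), (-1, 2), (-2, 2), (-2, 1), (-2, 0), (-3, 0), (-4, 0), (-4, -1)])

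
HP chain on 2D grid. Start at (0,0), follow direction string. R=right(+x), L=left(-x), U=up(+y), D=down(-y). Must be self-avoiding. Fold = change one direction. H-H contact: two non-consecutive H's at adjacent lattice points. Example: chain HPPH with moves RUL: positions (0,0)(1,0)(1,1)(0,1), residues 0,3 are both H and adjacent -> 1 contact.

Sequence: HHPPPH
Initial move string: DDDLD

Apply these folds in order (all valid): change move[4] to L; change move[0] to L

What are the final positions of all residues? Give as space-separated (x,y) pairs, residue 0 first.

Initial moves: DDDLD
Fold: move[4]->L => DDDLL (positions: [(0, 0), (0, -1), (0, -2), (0, -3), (-1, -3), (-2, -3)])
Fold: move[0]->L => LDDLL (positions: [(0, 0), (-1, 0), (-1, -1), (-1, -2), (-2, -2), (-3, -2)])

Answer: (0,0) (-1,0) (-1,-1) (-1,-2) (-2,-2) (-3,-2)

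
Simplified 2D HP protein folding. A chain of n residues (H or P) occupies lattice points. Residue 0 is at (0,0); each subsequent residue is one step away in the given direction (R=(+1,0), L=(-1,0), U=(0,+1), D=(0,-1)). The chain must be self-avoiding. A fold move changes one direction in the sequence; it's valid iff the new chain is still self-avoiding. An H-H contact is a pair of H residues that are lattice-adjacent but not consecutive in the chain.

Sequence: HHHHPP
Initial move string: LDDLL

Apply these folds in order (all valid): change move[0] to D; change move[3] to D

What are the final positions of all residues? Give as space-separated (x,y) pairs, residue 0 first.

Initial moves: LDDLL
Fold: move[0]->D => DDDLL (positions: [(0, 0), (0, -1), (0, -2), (0, -3), (-1, -3), (-2, -3)])
Fold: move[3]->D => DDDDL (positions: [(0, 0), (0, -1), (0, -2), (0, -3), (0, -4), (-1, -4)])

Answer: (0,0) (0,-1) (0,-2) (0,-3) (0,-4) (-1,-4)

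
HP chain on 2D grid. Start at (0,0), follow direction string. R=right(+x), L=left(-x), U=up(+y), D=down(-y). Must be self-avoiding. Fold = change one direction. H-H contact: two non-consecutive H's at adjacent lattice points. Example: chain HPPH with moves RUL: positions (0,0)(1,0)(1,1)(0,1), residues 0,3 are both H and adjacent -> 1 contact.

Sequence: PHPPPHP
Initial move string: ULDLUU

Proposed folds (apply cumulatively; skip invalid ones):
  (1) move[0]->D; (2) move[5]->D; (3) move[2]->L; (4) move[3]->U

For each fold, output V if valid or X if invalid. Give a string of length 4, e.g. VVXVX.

Answer: VXVV

Derivation:
Initial: ULDLUU -> [(0, 0), (0, 1), (-1, 1), (-1, 0), (-2, 0), (-2, 1), (-2, 2)]
Fold 1: move[0]->D => DLDLUU VALID
Fold 2: move[5]->D => DLDLUD INVALID (collision), skipped
Fold 3: move[2]->L => DLLLUU VALID
Fold 4: move[3]->U => DLLUUU VALID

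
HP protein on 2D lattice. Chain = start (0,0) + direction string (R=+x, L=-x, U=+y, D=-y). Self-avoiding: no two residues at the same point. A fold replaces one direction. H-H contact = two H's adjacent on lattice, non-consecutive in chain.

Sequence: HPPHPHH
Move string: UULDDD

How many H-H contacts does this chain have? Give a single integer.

Answer: 1

Derivation:
Positions: [(0, 0), (0, 1), (0, 2), (-1, 2), (-1, 1), (-1, 0), (-1, -1)]
H-H contact: residue 0 @(0,0) - residue 5 @(-1, 0)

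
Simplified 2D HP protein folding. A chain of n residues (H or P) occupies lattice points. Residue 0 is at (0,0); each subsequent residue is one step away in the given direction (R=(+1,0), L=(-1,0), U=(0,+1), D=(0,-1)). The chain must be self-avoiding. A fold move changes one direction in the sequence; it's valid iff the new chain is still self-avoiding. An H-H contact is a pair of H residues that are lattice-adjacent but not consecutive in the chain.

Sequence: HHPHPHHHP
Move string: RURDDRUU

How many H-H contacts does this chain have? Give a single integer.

Positions: [(0, 0), (1, 0), (1, 1), (2, 1), (2, 0), (2, -1), (3, -1), (3, 0), (3, 1)]
No H-H contacts found.

Answer: 0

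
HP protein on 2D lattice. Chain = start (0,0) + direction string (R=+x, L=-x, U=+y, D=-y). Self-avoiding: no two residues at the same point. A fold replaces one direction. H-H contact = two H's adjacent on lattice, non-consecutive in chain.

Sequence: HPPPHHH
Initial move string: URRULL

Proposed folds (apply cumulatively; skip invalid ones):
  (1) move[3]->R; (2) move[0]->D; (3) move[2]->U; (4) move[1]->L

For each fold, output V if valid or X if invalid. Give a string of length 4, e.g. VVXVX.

Initial: URRULL -> [(0, 0), (0, 1), (1, 1), (2, 1), (2, 2), (1, 2), (0, 2)]
Fold 1: move[3]->R => URRRLL INVALID (collision), skipped
Fold 2: move[0]->D => DRRULL INVALID (collision), skipped
Fold 3: move[2]->U => URUULL VALID
Fold 4: move[1]->L => ULUULL VALID

Answer: XXVV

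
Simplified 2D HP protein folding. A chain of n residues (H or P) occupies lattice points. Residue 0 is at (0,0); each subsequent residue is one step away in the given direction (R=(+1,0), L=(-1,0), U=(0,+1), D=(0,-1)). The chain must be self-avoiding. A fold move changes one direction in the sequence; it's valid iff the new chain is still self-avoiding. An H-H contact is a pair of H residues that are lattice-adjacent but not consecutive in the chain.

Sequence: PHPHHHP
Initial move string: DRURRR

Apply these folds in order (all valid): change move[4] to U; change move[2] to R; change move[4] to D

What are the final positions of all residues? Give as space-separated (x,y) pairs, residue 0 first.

Answer: (0,0) (0,-1) (1,-1) (2,-1) (3,-1) (3,-2) (4,-2)

Derivation:
Initial moves: DRURRR
Fold: move[4]->U => DRURUR (positions: [(0, 0), (0, -1), (1, -1), (1, 0), (2, 0), (2, 1), (3, 1)])
Fold: move[2]->R => DRRRUR (positions: [(0, 0), (0, -1), (1, -1), (2, -1), (3, -1), (3, 0), (4, 0)])
Fold: move[4]->D => DRRRDR (positions: [(0, 0), (0, -1), (1, -1), (2, -1), (3, -1), (3, -2), (4, -2)])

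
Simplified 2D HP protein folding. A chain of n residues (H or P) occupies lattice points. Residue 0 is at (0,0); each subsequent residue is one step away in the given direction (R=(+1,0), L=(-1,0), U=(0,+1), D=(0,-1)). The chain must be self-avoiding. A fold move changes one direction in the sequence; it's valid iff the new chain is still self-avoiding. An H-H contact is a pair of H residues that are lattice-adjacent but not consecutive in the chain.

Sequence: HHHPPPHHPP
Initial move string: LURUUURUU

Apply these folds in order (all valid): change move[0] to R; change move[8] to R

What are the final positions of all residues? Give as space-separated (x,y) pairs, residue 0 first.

Answer: (0,0) (1,0) (1,1) (2,1) (2,2) (2,3) (2,4) (3,4) (3,5) (4,5)

Derivation:
Initial moves: LURUUURUU
Fold: move[0]->R => RURUUURUU (positions: [(0, 0), (1, 0), (1, 1), (2, 1), (2, 2), (2, 3), (2, 4), (3, 4), (3, 5), (3, 6)])
Fold: move[8]->R => RURUUURUR (positions: [(0, 0), (1, 0), (1, 1), (2, 1), (2, 2), (2, 3), (2, 4), (3, 4), (3, 5), (4, 5)])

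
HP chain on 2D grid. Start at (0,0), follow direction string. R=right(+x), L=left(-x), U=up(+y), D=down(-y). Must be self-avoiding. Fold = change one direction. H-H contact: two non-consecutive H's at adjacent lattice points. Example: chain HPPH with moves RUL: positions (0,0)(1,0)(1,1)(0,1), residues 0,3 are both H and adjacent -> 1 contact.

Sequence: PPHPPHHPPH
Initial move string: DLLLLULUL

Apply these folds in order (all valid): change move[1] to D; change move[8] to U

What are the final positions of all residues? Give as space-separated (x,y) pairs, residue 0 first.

Answer: (0,0) (0,-1) (0,-2) (-1,-2) (-2,-2) (-3,-2) (-3,-1) (-4,-1) (-4,0) (-4,1)

Derivation:
Initial moves: DLLLLULUL
Fold: move[1]->D => DDLLLULUL (positions: [(0, 0), (0, -1), (0, -2), (-1, -2), (-2, -2), (-3, -2), (-3, -1), (-4, -1), (-4, 0), (-5, 0)])
Fold: move[8]->U => DDLLLULUU (positions: [(0, 0), (0, -1), (0, -2), (-1, -2), (-2, -2), (-3, -2), (-3, -1), (-4, -1), (-4, 0), (-4, 1)])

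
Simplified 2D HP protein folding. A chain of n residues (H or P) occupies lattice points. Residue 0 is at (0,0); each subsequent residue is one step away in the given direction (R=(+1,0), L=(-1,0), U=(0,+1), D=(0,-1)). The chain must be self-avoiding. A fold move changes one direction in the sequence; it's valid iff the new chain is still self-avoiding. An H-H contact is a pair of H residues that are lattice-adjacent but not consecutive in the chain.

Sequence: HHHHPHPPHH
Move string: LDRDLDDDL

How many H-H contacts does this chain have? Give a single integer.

Positions: [(0, 0), (-1, 0), (-1, -1), (0, -1), (0, -2), (-1, -2), (-1, -3), (-1, -4), (-1, -5), (-2, -5)]
H-H contact: residue 0 @(0,0) - residue 3 @(0, -1)
H-H contact: residue 2 @(-1,-1) - residue 5 @(-1, -2)

Answer: 2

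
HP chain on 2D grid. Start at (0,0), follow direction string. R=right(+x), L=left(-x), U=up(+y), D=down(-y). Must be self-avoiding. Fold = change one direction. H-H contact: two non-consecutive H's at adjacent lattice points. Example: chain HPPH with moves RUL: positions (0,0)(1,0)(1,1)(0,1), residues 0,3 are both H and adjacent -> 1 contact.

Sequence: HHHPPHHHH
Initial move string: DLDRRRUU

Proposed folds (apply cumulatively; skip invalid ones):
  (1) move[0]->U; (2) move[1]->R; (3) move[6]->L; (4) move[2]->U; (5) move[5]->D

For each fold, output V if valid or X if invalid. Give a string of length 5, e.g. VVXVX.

Answer: XVXVX

Derivation:
Initial: DLDRRRUU -> [(0, 0), (0, -1), (-1, -1), (-1, -2), (0, -2), (1, -2), (2, -2), (2, -1), (2, 0)]
Fold 1: move[0]->U => ULDRRRUU INVALID (collision), skipped
Fold 2: move[1]->R => DRDRRRUU VALID
Fold 3: move[6]->L => DRDRRRLU INVALID (collision), skipped
Fold 4: move[2]->U => DRURRRUU VALID
Fold 5: move[5]->D => DRURRDUU INVALID (collision), skipped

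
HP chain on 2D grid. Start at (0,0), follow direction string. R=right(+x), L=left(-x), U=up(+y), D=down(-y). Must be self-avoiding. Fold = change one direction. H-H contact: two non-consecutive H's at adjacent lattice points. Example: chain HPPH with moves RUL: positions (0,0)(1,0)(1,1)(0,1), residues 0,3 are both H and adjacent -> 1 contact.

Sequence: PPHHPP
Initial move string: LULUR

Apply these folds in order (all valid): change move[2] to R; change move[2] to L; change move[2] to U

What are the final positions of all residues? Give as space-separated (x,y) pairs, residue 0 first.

Answer: (0,0) (-1,0) (-1,1) (-1,2) (-1,3) (0,3)

Derivation:
Initial moves: LULUR
Fold: move[2]->R => LURUR (positions: [(0, 0), (-1, 0), (-1, 1), (0, 1), (0, 2), (1, 2)])
Fold: move[2]->L => LULUR (positions: [(0, 0), (-1, 0), (-1, 1), (-2, 1), (-2, 2), (-1, 2)])
Fold: move[2]->U => LUUUR (positions: [(0, 0), (-1, 0), (-1, 1), (-1, 2), (-1, 3), (0, 3)])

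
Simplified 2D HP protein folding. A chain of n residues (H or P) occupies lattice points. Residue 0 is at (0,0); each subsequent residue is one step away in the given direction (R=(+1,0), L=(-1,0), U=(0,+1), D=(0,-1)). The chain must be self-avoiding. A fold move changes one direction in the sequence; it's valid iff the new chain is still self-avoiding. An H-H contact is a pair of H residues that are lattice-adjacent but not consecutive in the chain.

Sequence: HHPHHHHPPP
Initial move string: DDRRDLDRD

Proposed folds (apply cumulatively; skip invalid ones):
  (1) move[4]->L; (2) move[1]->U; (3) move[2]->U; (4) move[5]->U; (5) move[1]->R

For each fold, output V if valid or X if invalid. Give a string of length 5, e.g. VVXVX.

Answer: XXXXV

Derivation:
Initial: DDRRDLDRD -> [(0, 0), (0, -1), (0, -2), (1, -2), (2, -2), (2, -3), (1, -3), (1, -4), (2, -4), (2, -5)]
Fold 1: move[4]->L => DDRRLLDRD INVALID (collision), skipped
Fold 2: move[1]->U => DURRDLDRD INVALID (collision), skipped
Fold 3: move[2]->U => DDURDLDRD INVALID (collision), skipped
Fold 4: move[5]->U => DDRRDUDRD INVALID (collision), skipped
Fold 5: move[1]->R => DRRRDLDRD VALID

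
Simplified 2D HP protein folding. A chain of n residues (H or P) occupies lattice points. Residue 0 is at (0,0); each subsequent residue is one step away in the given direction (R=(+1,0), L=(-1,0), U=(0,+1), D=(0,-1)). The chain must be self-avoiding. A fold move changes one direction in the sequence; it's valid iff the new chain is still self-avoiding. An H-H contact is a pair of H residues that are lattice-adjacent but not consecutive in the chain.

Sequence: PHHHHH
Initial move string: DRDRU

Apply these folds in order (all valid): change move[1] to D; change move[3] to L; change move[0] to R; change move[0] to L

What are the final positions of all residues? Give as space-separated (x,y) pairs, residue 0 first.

Answer: (0,0) (-1,0) (-1,-1) (-1,-2) (-2,-2) (-2,-1)

Derivation:
Initial moves: DRDRU
Fold: move[1]->D => DDDRU (positions: [(0, 0), (0, -1), (0, -2), (0, -3), (1, -3), (1, -2)])
Fold: move[3]->L => DDDLU (positions: [(0, 0), (0, -1), (0, -2), (0, -3), (-1, -3), (-1, -2)])
Fold: move[0]->R => RDDLU (positions: [(0, 0), (1, 0), (1, -1), (1, -2), (0, -2), (0, -1)])
Fold: move[0]->L => LDDLU (positions: [(0, 0), (-1, 0), (-1, -1), (-1, -2), (-2, -2), (-2, -1)])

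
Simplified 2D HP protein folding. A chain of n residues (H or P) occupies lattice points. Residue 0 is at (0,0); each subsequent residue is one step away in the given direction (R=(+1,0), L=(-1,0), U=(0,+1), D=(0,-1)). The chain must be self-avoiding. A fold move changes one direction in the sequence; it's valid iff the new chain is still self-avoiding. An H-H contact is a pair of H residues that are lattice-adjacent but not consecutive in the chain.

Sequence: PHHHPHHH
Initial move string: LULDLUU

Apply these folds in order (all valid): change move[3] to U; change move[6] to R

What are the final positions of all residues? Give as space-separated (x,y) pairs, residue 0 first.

Initial moves: LULDLUU
Fold: move[3]->U => LULULUU (positions: [(0, 0), (-1, 0), (-1, 1), (-2, 1), (-2, 2), (-3, 2), (-3, 3), (-3, 4)])
Fold: move[6]->R => LULULUR (positions: [(0, 0), (-1, 0), (-1, 1), (-2, 1), (-2, 2), (-3, 2), (-3, 3), (-2, 3)])

Answer: (0,0) (-1,0) (-1,1) (-2,1) (-2,2) (-3,2) (-3,3) (-2,3)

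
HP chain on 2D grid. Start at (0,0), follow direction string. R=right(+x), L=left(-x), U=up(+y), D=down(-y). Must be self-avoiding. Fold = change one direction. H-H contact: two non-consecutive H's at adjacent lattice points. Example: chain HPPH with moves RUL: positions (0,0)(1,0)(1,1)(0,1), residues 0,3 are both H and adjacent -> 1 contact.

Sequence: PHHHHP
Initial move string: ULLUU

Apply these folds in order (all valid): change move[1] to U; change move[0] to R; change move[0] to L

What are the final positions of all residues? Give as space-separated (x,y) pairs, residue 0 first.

Initial moves: ULLUU
Fold: move[1]->U => UULUU (positions: [(0, 0), (0, 1), (0, 2), (-1, 2), (-1, 3), (-1, 4)])
Fold: move[0]->R => RULUU (positions: [(0, 0), (1, 0), (1, 1), (0, 1), (0, 2), (0, 3)])
Fold: move[0]->L => LULUU (positions: [(0, 0), (-1, 0), (-1, 1), (-2, 1), (-2, 2), (-2, 3)])

Answer: (0,0) (-1,0) (-1,1) (-2,1) (-2,2) (-2,3)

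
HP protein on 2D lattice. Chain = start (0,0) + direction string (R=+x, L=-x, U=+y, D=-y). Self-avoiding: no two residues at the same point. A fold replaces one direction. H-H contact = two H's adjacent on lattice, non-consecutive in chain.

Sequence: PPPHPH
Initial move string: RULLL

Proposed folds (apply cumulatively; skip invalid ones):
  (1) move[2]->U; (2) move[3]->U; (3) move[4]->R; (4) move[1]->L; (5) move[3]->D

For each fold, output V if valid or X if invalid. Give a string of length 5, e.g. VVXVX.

Answer: VVVXX

Derivation:
Initial: RULLL -> [(0, 0), (1, 0), (1, 1), (0, 1), (-1, 1), (-2, 1)]
Fold 1: move[2]->U => RUULL VALID
Fold 2: move[3]->U => RUUUL VALID
Fold 3: move[4]->R => RUUUR VALID
Fold 4: move[1]->L => RLUUR INVALID (collision), skipped
Fold 5: move[3]->D => RUUDR INVALID (collision), skipped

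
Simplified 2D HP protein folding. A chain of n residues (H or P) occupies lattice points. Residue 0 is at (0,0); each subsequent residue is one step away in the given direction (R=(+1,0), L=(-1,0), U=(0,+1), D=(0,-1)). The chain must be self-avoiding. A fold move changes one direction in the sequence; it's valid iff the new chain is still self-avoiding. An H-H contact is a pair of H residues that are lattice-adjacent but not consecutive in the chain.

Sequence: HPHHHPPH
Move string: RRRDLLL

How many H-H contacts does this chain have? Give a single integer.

Positions: [(0, 0), (1, 0), (2, 0), (3, 0), (3, -1), (2, -1), (1, -1), (0, -1)]
H-H contact: residue 0 @(0,0) - residue 7 @(0, -1)

Answer: 1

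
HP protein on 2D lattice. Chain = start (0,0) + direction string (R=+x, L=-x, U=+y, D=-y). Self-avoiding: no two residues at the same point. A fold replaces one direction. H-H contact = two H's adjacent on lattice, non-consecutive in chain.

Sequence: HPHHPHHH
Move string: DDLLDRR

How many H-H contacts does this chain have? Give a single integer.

Answer: 2

Derivation:
Positions: [(0, 0), (0, -1), (0, -2), (-1, -2), (-2, -2), (-2, -3), (-1, -3), (0, -3)]
H-H contact: residue 2 @(0,-2) - residue 7 @(0, -3)
H-H contact: residue 3 @(-1,-2) - residue 6 @(-1, -3)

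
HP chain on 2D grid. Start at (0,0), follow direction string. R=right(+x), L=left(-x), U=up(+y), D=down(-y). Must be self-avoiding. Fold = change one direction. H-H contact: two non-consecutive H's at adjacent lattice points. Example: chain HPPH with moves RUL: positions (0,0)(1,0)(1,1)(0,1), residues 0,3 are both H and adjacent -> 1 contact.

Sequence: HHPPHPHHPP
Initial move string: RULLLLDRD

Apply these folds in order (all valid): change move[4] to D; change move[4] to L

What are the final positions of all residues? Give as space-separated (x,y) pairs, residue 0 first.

Initial moves: RULLLLDRD
Fold: move[4]->D => RULLDLDRD (positions: [(0, 0), (1, 0), (1, 1), (0, 1), (-1, 1), (-1, 0), (-2, 0), (-2, -1), (-1, -1), (-1, -2)])
Fold: move[4]->L => RULLLLDRD (positions: [(0, 0), (1, 0), (1, 1), (0, 1), (-1, 1), (-2, 1), (-3, 1), (-3, 0), (-2, 0), (-2, -1)])

Answer: (0,0) (1,0) (1,1) (0,1) (-1,1) (-2,1) (-3,1) (-3,0) (-2,0) (-2,-1)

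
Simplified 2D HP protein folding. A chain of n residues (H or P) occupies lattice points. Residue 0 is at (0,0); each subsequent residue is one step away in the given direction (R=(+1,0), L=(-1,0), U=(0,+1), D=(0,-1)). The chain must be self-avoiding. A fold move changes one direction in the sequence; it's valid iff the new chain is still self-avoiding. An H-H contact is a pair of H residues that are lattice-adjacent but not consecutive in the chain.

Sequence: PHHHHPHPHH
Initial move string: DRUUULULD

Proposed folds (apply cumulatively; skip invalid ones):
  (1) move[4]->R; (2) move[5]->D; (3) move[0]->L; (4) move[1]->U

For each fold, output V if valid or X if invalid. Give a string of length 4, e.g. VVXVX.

Answer: XXXX

Derivation:
Initial: DRUUULULD -> [(0, 0), (0, -1), (1, -1), (1, 0), (1, 1), (1, 2), (0, 2), (0, 3), (-1, 3), (-1, 2)]
Fold 1: move[4]->R => DRUURLULD INVALID (collision), skipped
Fold 2: move[5]->D => DRUUUDULD INVALID (collision), skipped
Fold 3: move[0]->L => LRUUULULD INVALID (collision), skipped
Fold 4: move[1]->U => DUUUULULD INVALID (collision), skipped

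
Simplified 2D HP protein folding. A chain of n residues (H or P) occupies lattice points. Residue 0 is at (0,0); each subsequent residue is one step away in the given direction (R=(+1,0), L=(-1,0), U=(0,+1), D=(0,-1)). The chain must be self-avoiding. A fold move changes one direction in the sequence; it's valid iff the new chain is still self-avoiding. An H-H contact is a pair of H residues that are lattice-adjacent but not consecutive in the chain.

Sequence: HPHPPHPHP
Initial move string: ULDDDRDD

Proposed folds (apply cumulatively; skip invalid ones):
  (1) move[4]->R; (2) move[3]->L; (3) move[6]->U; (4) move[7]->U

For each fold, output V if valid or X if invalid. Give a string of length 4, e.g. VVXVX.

Answer: VXXX

Derivation:
Initial: ULDDDRDD -> [(0, 0), (0, 1), (-1, 1), (-1, 0), (-1, -1), (-1, -2), (0, -2), (0, -3), (0, -4)]
Fold 1: move[4]->R => ULDDRRDD VALID
Fold 2: move[3]->L => ULDLRRDD INVALID (collision), skipped
Fold 3: move[6]->U => ULDDRRUD INVALID (collision), skipped
Fold 4: move[7]->U => ULDDRRDU INVALID (collision), skipped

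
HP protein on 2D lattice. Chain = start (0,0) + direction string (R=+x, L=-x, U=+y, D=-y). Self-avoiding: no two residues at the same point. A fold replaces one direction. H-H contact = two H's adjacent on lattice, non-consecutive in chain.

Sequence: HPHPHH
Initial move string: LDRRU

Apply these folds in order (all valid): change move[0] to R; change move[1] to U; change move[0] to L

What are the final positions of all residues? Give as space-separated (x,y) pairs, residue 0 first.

Initial moves: LDRRU
Fold: move[0]->R => RDRRU (positions: [(0, 0), (1, 0), (1, -1), (2, -1), (3, -1), (3, 0)])
Fold: move[1]->U => RURRU (positions: [(0, 0), (1, 0), (1, 1), (2, 1), (3, 1), (3, 2)])
Fold: move[0]->L => LURRU (positions: [(0, 0), (-1, 0), (-1, 1), (0, 1), (1, 1), (1, 2)])

Answer: (0,0) (-1,0) (-1,1) (0,1) (1,1) (1,2)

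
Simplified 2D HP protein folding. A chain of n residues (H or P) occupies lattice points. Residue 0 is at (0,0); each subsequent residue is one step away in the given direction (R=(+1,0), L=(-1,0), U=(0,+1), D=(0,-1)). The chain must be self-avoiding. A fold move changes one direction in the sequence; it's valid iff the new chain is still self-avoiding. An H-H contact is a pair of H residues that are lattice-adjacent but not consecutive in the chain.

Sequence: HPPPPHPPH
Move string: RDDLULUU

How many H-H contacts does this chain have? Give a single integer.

Answer: 1

Derivation:
Positions: [(0, 0), (1, 0), (1, -1), (1, -2), (0, -2), (0, -1), (-1, -1), (-1, 0), (-1, 1)]
H-H contact: residue 0 @(0,0) - residue 5 @(0, -1)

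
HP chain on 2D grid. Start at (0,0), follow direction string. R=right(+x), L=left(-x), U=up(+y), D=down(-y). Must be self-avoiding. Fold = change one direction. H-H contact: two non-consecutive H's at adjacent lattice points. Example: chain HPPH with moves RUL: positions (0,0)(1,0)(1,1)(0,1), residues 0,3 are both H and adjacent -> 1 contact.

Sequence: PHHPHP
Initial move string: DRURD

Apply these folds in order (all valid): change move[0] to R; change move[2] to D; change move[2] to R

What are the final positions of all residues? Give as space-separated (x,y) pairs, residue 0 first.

Initial moves: DRURD
Fold: move[0]->R => RRURD (positions: [(0, 0), (1, 0), (2, 0), (2, 1), (3, 1), (3, 0)])
Fold: move[2]->D => RRDRD (positions: [(0, 0), (1, 0), (2, 0), (2, -1), (3, -1), (3, -2)])
Fold: move[2]->R => RRRRD (positions: [(0, 0), (1, 0), (2, 0), (3, 0), (4, 0), (4, -1)])

Answer: (0,0) (1,0) (2,0) (3,0) (4,0) (4,-1)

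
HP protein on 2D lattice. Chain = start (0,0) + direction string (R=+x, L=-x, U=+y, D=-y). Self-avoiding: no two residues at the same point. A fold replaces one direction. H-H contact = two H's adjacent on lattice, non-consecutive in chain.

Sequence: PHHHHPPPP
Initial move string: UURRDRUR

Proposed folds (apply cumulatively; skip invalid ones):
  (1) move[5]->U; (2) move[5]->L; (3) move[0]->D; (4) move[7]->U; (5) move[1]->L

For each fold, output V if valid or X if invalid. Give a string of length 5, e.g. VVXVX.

Answer: XXXVX

Derivation:
Initial: UURRDRUR -> [(0, 0), (0, 1), (0, 2), (1, 2), (2, 2), (2, 1), (3, 1), (3, 2), (4, 2)]
Fold 1: move[5]->U => UURRDUUR INVALID (collision), skipped
Fold 2: move[5]->L => UURRDLUR INVALID (collision), skipped
Fold 3: move[0]->D => DURRDRUR INVALID (collision), skipped
Fold 4: move[7]->U => UURRDRUU VALID
Fold 5: move[1]->L => ULRRDRUU INVALID (collision), skipped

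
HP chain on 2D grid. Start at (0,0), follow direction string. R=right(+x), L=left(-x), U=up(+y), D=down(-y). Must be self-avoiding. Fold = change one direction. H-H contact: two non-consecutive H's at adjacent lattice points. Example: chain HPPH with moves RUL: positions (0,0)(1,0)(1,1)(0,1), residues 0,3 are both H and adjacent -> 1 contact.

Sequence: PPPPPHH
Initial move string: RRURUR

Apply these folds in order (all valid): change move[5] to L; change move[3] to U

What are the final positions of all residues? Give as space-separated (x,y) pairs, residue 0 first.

Answer: (0,0) (1,0) (2,0) (2,1) (2,2) (2,3) (1,3)

Derivation:
Initial moves: RRURUR
Fold: move[5]->L => RRURUL (positions: [(0, 0), (1, 0), (2, 0), (2, 1), (3, 1), (3, 2), (2, 2)])
Fold: move[3]->U => RRUUUL (positions: [(0, 0), (1, 0), (2, 0), (2, 1), (2, 2), (2, 3), (1, 3)])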